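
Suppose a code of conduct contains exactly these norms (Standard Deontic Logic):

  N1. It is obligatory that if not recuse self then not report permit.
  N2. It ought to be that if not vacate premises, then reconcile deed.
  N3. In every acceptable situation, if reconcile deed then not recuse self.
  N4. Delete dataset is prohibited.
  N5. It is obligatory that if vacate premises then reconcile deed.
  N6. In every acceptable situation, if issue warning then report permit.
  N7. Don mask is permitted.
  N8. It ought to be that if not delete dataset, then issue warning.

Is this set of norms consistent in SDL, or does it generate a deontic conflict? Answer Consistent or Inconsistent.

By case analysis on vacate_premises: premise 5 gives O(vacate_premises → reconcile_deed) and premise 2 gives O(¬vacate_premises → reconcile_deed), so O(reconcile_deed) either way.
With premise 3, O(reconcile_deed → ¬recuse_self), the K-axiom yields O(¬recuse_self).
Applying K to premise 1 (O(¬recuse_self → ¬report_permit)) and O(¬recuse_self) yields O(¬report_permit).
Premise 6 is O(issue_warning → report_permit); contrapositively O(¬report_permit → ¬issue_warning). Since O(¬report_permit) holds, K gives O(¬issue_warning).
Premise 8, O(¬delete_dataset → issue_warning), contraposes to O(¬issue_warning → delete_dataset); with O(¬issue_warning) we get O(delete_dataset).
Yet premise 4 is F(delete_dataset), i.e. O(¬delete_dataset).
We now have both O(delete_dataset) and O(¬delete_dataset) — delete_dataset is simultaneously obligatory and forbidden, violating the D-axiom.

Inconsistent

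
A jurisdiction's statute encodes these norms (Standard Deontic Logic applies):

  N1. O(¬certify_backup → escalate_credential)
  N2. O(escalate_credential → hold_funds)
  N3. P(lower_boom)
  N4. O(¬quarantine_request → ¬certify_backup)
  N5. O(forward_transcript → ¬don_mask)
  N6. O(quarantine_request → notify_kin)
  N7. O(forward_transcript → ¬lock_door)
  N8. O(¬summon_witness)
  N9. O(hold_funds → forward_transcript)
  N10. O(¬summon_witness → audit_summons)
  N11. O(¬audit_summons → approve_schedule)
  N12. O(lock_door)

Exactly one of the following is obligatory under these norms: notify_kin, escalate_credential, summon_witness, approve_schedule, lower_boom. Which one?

From premise 12 we have O(lock_door).
Premise 7, O(forward_transcript → ¬lock_door), contraposes to O(lock_door → ¬forward_transcript); with O(lock_door) we get O(¬forward_transcript).
Premise 9, O(hold_funds → forward_transcript), contraposes to O(¬forward_transcript → ¬hold_funds); with O(¬forward_transcript) we get O(¬hold_funds).
Premise 2, O(escalate_credential → hold_funds), contraposes to O(¬hold_funds → ¬escalate_credential); with O(¬hold_funds) we get O(¬escalate_credential).
Premise 1 is O(¬certify_backup → escalate_credential); contrapositively O(¬escalate_credential → certify_backup). Since O(¬escalate_credential) holds, K gives O(certify_backup).
The contrapositive of premise 4 (O(¬quarantine_request → ¬certify_backup)) is O(certify_backup → quarantine_request), and O(certify_backup) is already established, so O(quarantine_request).
From O(quarantine_request) and premise 6, O(quarantine_request → notify_kin), we obtain O(notify_kin).
So O(notify_kin) holds — notify_kin is obligatory. None of the other listed options is made obligatory by any chain of premises.

notify_kin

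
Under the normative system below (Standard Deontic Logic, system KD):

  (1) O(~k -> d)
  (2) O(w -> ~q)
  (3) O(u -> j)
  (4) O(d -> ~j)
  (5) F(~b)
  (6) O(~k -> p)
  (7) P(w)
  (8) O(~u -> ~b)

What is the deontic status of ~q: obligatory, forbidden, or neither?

Premise 2 is O(w -> ~q), but O(w) is not derivable from the premises (the permission P(w) asserts only ~O(~w), not O(w)), so it does not yield O(~q).
No premise or chain of K-axiom applications forces O(~q), and none forces O(q). So ~q is neither obligatory nor forbidden under these norms.

Neither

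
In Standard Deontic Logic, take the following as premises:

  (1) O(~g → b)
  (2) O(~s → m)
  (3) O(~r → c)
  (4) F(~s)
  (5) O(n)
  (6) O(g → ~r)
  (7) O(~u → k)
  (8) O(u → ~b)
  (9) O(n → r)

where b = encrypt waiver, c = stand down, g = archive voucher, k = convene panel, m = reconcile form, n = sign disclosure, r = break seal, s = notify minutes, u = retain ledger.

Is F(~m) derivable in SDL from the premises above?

Premise 2 is O(~s → m), but O(~s) is not derivable from the premises, so it does not yield O(m).
No other premise forces O(m). An ideal world satisfying every premise can still have ~m true, so F(~m) is not derivable.

No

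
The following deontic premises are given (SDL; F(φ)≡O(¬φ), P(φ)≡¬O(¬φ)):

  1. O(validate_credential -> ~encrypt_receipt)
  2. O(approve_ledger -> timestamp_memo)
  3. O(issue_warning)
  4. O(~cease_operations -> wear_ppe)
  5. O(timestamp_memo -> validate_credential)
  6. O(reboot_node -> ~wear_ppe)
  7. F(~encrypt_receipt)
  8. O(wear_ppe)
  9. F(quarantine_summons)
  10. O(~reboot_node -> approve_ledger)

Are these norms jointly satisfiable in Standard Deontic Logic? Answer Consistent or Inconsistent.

Inconsistent

From premise 8 we have O(wear_ppe).
Premise 6, O(reboot_node -> ~wear_ppe), contraposes to O(wear_ppe -> ~reboot_node); with O(wear_ppe) we get O(~reboot_node).
Applying K to premise 10 (O(~reboot_node -> approve_ledger)) and O(~reboot_node) yields O(approve_ledger).
From O(approve_ledger) and premise 2, O(approve_ledger -> timestamp_memo), we obtain O(timestamp_memo).
With premise 5, O(timestamp_memo -> validate_credential), the K-axiom yields O(validate_credential).
With premise 1, O(validate_credential -> ~encrypt_receipt), the K-axiom yields O(~encrypt_receipt).
Yet premise 7 is F(~encrypt_receipt), i.e. O(encrypt_receipt).
We now have both O(~encrypt_receipt) and O(encrypt_receipt) — encrypt_receipt is simultaneously obligatory and forbidden, violating the D-axiom.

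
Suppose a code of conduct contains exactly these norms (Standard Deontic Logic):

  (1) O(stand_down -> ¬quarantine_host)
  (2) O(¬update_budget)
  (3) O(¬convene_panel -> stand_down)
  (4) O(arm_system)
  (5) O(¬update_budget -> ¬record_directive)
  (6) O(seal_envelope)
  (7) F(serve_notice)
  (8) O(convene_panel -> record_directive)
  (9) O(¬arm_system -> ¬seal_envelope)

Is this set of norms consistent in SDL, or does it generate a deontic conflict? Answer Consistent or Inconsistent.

Premise 9 is O(¬arm_system -> ¬seal_envelope), but O(¬arm_system) is not derivable from the premises, so it does not yield O(¬seal_envelope).
So O(¬seal_envelope) is not derivable, and the apparent clash with O(seal_envelope) does not arise.
A world satisfying every obligation exists (e.g. arm_system=true, convene_panel=false, quarantine_host=false, record_directive=false, seal_envelope=true, serve_notice=false, stand_down=true, update_budget=false); no atom is both obligatory and forbidden, so the set is consistent.

Consistent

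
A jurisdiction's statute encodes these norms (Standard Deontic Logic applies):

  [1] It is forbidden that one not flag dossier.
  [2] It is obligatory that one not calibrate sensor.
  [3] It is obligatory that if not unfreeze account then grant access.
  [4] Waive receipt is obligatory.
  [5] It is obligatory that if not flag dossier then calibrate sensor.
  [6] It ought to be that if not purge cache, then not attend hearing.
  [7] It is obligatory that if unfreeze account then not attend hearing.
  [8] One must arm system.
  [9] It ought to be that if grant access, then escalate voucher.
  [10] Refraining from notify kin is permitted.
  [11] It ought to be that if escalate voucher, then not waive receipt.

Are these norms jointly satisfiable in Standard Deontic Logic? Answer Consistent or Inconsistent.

Consistent

Premise 5 is O(¬flag_dossier → calibrate_sensor), but O(¬flag_dossier) is not derivable from the premises, so it does not yield O(calibrate_sensor).
So O(calibrate_sensor) is not derivable, and the apparent clash with O(¬calibrate_sensor) does not arise.
A world satisfying every obligation exists (e.g. arm_system=true, attend_hearing=false, calibrate_sensor=false, escalate_voucher=false, flag_dossier=true, grant_access=false, notify_kin=false, purge_cache=false, unfreeze_account=true, waive_receipt=true); no atom is both obligatory and forbidden, so the set is consistent.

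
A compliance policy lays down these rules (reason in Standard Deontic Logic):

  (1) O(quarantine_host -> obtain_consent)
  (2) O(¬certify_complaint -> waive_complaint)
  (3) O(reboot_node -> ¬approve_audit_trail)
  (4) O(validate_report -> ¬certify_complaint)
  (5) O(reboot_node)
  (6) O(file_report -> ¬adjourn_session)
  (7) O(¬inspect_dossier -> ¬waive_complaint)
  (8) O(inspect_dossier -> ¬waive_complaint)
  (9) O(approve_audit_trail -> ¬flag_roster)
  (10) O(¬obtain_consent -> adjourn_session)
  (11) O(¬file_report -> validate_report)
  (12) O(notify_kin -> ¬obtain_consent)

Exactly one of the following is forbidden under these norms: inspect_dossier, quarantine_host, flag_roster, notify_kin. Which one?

Premises 8 and 7 are O(inspect_dossier -> ¬waive_complaint) and O(¬inspect_dossier -> ¬waive_complaint); every ideal world satisfies inspect_dossier or ¬inspect_dossier, so in either case ¬waive_complaint holds — hence O(¬waive_complaint).
Premise 2 is O(¬certify_complaint -> waive_complaint); contrapositively O(¬waive_complaint -> certify_complaint). Since O(¬waive_complaint) holds, K gives O(certify_complaint).
Premise 4, O(validate_report -> ¬certify_complaint), contraposes to O(certify_complaint -> ¬validate_report); with O(certify_complaint) we get O(¬validate_report).
The contrapositive of premise 11 (O(¬file_report -> validate_report)) is O(¬validate_report -> file_report), and O(¬validate_report) is already established, so O(file_report).
Applying K to premise 6 (O(file_report -> ¬adjourn_session)) and O(file_report) yields O(¬adjourn_session).
The contrapositive of premise 10 (O(¬obtain_consent -> adjourn_session)) is O(¬adjourn_session -> obtain_consent), and O(¬adjourn_session) is already established, so O(obtain_consent).
Premise 12 is O(notify_kin -> ¬obtain_consent); contrapositively O(obtain_consent -> ¬notify_kin). Since O(obtain_consent) holds, K gives O(¬notify_kin).
So O(¬notify_kin) holds, i.e. notify_kin is forbidden. None of the other listed options is forbidden under the premises.

notify_kin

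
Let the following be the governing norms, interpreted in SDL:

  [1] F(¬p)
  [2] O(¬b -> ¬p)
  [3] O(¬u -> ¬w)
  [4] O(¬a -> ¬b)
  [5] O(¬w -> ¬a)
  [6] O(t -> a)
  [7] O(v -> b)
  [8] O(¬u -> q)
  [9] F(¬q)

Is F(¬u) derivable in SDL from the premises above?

Yes

F(¬p) at premise 1 means O(p).
Premise 2 is O(¬b -> ¬p); contrapositively O(p -> b). Since O(p) holds, K gives O(b).
Premise 4 is O(¬a -> ¬b); contrapositively O(b -> a). Since O(b) holds, K gives O(a).
The contrapositive of premise 5 (O(¬w -> ¬a)) is O(a -> w), and O(a) is already established, so O(w).
The contrapositive of premise 3 (O(¬u -> ¬w)) is O(w -> u), and O(w) is already established, so O(u).
Premises 6, 7, 8, 9 do not contribute to this derivation.
So O(u) holds, i.e. F(¬u). The claim follows.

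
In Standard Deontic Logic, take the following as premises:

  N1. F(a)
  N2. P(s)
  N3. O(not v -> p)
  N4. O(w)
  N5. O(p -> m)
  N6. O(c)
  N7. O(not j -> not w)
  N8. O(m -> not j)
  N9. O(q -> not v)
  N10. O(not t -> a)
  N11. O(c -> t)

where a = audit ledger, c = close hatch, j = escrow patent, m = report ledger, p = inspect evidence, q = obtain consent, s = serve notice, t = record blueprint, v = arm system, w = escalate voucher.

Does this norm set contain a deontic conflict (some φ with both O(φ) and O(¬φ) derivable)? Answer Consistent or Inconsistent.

Consistent

Premise 10 is O(not t -> a), but O(not t) is not derivable from the premises, so it does not yield O(a).
So O(a) is not derivable, and the apparent clash with O(not a) does not arise.
A world satisfying every obligation exists (e.g. a=false, c=true, j=true, m=false, p=false, q=false, s=false, t=true, v=true, w=true); no atom is both obligatory and forbidden, so the set is consistent.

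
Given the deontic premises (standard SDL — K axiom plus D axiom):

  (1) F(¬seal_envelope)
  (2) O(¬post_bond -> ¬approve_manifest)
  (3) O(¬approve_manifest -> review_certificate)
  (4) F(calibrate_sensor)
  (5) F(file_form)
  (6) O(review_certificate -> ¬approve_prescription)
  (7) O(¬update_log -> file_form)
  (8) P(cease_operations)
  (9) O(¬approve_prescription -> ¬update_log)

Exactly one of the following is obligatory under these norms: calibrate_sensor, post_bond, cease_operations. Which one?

Premise 5, F(file_form), is equivalent to O(¬file_form).
Premise 7, O(¬update_log -> file_form), contraposes to O(¬file_form -> update_log); with O(¬file_form) we get O(update_log).
Premise 9 is O(¬approve_prescription -> ¬update_log); contrapositively O(update_log -> approve_prescription). Since O(update_log) holds, K gives O(approve_prescription).
The contrapositive of premise 6 (O(review_certificate -> ¬approve_prescription)) is O(approve_prescription -> ¬review_certificate), and O(approve_prescription) is already established, so O(¬review_certificate).
Premise 3, O(¬approve_manifest -> review_certificate), contraposes to O(¬review_certificate -> approve_manifest); with O(¬review_certificate) we get O(approve_manifest).
Premise 2, O(¬post_bond -> ¬approve_manifest), contraposes to O(approve_manifest -> post_bond); with O(approve_manifest) we get O(post_bond).
So O(post_bond) holds — post_bond is obligatory. None of the other listed options is made obligatory by any chain of premises.

post_bond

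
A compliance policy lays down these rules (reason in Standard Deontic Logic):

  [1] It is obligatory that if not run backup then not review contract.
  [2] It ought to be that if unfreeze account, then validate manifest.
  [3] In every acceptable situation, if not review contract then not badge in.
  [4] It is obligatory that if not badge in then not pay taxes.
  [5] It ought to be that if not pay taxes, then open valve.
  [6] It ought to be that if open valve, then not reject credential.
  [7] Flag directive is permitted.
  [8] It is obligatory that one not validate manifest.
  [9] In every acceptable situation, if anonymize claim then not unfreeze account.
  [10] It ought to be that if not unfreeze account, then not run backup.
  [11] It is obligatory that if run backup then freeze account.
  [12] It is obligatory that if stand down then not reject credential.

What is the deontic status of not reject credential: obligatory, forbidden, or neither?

Premise 8 gives O(¬validate_manifest).
Premise 2, O(unfreeze_account → validate_manifest), contraposes to O(¬validate_manifest → ¬unfreeze_account); with O(¬validate_manifest) we get O(¬unfreeze_account).
Premise 10 is O(¬unfreeze_account → ¬run_backup); since O(¬unfreeze_account), deontic closure gives O(¬run_backup).
With premise 1, O(¬run_backup → ¬review_contract), the K-axiom yields O(¬review_contract).
Premise 3 is O(¬review_contract → ¬badge_in); since O(¬review_contract), deontic closure gives O(¬badge_in).
Applying K to premise 4 (O(¬badge_in → ¬pay_taxes)) and O(¬badge_in) yields O(¬pay_taxes).
Premise 5 is O(¬pay_taxes → open_valve); since O(¬pay_taxes), deontic closure gives O(open_valve).
Premise 6 is O(open_valve → ¬reject_credential); since O(open_valve), deontic closure gives O(¬reject_credential).
Premises 7, 9, 11, 12 do not contribute to this derivation.
Hence ¬reject_credential is obligatory.

Obligatory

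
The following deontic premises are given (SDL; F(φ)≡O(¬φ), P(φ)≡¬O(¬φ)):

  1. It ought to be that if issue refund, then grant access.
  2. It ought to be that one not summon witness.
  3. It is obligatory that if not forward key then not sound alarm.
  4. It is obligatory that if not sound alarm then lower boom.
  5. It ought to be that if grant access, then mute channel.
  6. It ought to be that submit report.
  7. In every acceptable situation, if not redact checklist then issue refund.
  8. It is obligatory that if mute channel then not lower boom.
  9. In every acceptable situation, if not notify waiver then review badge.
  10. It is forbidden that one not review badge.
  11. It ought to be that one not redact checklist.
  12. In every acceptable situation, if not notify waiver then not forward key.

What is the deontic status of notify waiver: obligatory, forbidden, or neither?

Premise 11 gives O(¬redact_checklist).
Premise 7 is O(¬redact_checklist → issue_refund); since O(¬redact_checklist), deontic closure gives O(issue_refund).
With premise 1, O(issue_refund → grant_access), the K-axiom yields O(grant_access).
Premise 5 is O(grant_access → mute_channel); since O(grant_access), deontic closure gives O(mute_channel).
Premise 8 is O(mute_channel → ¬lower_boom); since O(mute_channel), deontic closure gives O(¬lower_boom).
Premise 4, O(¬sound_alarm → lower_boom), contraposes to O(¬lower_boom → sound_alarm); with O(¬lower_boom) we get O(sound_alarm).
The contrapositive of premise 3 (O(¬forward_key → ¬sound_alarm)) is O(sound_alarm → forward_key), and O(sound_alarm) is already established, so O(forward_key).
The contrapositive of premise 12 (O(¬notify_waiver → ¬forward_key)) is O(forward_key → notify_waiver), and O(forward_key) is already established, so O(notify_waiver).
Premises 2, 6, 9, 10 do not contribute to this derivation.
Hence notify_waiver is obligatory.

Obligatory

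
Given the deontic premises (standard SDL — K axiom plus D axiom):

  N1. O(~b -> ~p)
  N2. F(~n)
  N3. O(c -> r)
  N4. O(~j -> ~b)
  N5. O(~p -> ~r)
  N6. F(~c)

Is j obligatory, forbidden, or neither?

Obligatory

F(~c) at premise 6 means O(c).
Premise 3 is O(c -> r); since O(c), deontic closure gives O(r).
The contrapositive of premise 5 (O(~p -> ~r)) is O(r -> p), and O(r) is already established, so O(p).
Premise 1, O(~b -> ~p), contraposes to O(p -> b); with O(p) we get O(b).
Premise 4 is O(~j -> ~b); contrapositively O(b -> j). Since O(b) holds, K gives O(j).
Premise 2 does not contribute to this derivation.
Hence j is obligatory.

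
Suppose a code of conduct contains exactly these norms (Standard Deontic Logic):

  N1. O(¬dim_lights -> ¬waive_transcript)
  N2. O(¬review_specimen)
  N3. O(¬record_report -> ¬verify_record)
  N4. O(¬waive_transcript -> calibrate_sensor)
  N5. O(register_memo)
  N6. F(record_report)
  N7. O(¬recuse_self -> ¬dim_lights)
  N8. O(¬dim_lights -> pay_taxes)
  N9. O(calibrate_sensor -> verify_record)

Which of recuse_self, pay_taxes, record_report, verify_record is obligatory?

Premise 6 is F(record_report), i.e. O(¬record_report).
Applying K to premise 3 (O(¬record_report -> ¬verify_record)) and O(¬record_report) yields O(¬verify_record).
The contrapositive of premise 9 (O(calibrate_sensor -> verify_record)) is O(¬verify_record -> ¬calibrate_sensor), and O(¬verify_record) is already established, so O(¬calibrate_sensor).
Premise 4 is O(¬waive_transcript -> calibrate_sensor); contrapositively O(¬calibrate_sensor -> waive_transcript). Since O(¬calibrate_sensor) holds, K gives O(waive_transcript).
Premise 1 is O(¬dim_lights -> ¬waive_transcript); contrapositively O(waive_transcript -> dim_lights). Since O(waive_transcript) holds, K gives O(dim_lights).
Premise 7, O(¬recuse_self -> ¬dim_lights), contraposes to O(dim_lights -> recuse_self); with O(dim_lights) we get O(recuse_self).
So O(recuse_self) holds — recuse_self is obligatory. None of the other listed options is made obligatory by any chain of premises.

recuse_self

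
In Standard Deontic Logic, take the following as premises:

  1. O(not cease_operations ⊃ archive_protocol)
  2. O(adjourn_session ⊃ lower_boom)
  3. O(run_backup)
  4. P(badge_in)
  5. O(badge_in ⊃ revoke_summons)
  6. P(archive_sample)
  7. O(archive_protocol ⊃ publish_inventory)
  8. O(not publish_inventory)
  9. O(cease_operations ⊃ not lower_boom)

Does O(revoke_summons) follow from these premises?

Premise 5 is O(badge_in ⊃ revoke_summons), but O(badge_in) is not derivable from the premises (the permission P(badge_in) asserts only not O(not badge_in), not O(badge_in)), so it does not yield O(revoke_summons).
No other premise forces O(revoke_summons). An ideal world satisfying every premise can still have revoke_summons false, so O(revoke_summons) is not derivable.

No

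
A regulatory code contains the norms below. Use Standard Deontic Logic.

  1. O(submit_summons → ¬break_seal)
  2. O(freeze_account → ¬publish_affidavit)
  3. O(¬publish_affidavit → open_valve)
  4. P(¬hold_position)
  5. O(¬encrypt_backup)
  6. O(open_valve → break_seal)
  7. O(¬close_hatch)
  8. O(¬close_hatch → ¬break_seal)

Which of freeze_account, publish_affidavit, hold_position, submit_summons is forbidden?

Premise 7 gives O(¬close_hatch).
From O(¬close_hatch) and premise 8, O(¬close_hatch → ¬break_seal), we obtain O(¬break_seal).
The contrapositive of premise 6 (O(open_valve → break_seal)) is O(¬break_seal → ¬open_valve), and O(¬break_seal) is already established, so O(¬open_valve).
Premise 3 is O(¬publish_affidavit → open_valve); contrapositively O(¬open_valve → publish_affidavit). Since O(¬open_valve) holds, K gives O(publish_affidavit).
The contrapositive of premise 2 (O(freeze_account → ¬publish_affidavit)) is O(publish_affidavit → ¬freeze_account), and O(publish_affidavit) is already established, so O(¬freeze_account).
So O(¬freeze_account) holds, i.e. freeze_account is forbidden. None of the other listed options is forbidden under the premises.

freeze_account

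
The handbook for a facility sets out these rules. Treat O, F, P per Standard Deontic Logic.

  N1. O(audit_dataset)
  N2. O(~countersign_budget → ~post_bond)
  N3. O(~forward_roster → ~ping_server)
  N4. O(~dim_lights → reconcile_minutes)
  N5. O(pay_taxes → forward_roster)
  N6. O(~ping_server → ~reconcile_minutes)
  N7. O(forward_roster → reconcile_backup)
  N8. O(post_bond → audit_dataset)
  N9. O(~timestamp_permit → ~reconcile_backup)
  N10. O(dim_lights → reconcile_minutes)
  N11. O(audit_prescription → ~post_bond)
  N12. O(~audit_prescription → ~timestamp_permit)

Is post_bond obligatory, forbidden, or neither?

Forbidden

Premises 4 and 10 are O(~dim_lights → reconcile_minutes) and O(dim_lights → reconcile_minutes); every ideal world satisfies ~dim_lights or dim_lights, so in either case reconcile_minutes holds — hence O(reconcile_minutes).
Premise 6 is O(~ping_server → ~reconcile_minutes); contrapositively O(reconcile_minutes → ping_server). Since O(reconcile_minutes) holds, K gives O(ping_server).
Premise 3, O(~forward_roster → ~ping_server), contraposes to O(ping_server → forward_roster); with O(ping_server) we get O(forward_roster).
Premise 7 is O(forward_roster → reconcile_backup); since O(forward_roster), deontic closure gives O(reconcile_backup).
The contrapositive of premise 9 (O(~timestamp_permit → ~reconcile_backup)) is O(reconcile_backup → timestamp_permit), and O(reconcile_backup) is already established, so O(timestamp_permit).
The contrapositive of premise 12 (O(~audit_prescription → ~timestamp_permit)) is O(timestamp_permit → audit_prescription), and O(timestamp_permit) is already established, so O(audit_prescription).
Premise 11 is O(audit_prescription → ~post_bond); since O(audit_prescription), deontic closure gives O(~post_bond).
Premises 1, 2, 5, 8 do not contribute to this derivation.
Thus O(~post_bond), which is F(post_bond): post_bond is forbidden.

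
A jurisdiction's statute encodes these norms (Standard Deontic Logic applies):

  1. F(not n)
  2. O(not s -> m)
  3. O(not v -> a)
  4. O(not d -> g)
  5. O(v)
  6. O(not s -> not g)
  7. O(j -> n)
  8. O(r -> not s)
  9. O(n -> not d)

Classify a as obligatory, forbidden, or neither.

Neither

Premise 3 is O(not v -> a), but O(not v) is not derivable from the premises, so it does not yield O(a).
No premise or chain of K-axiom applications forces O(a), and none forces O(not a). So a is neither obligatory nor forbidden under these norms.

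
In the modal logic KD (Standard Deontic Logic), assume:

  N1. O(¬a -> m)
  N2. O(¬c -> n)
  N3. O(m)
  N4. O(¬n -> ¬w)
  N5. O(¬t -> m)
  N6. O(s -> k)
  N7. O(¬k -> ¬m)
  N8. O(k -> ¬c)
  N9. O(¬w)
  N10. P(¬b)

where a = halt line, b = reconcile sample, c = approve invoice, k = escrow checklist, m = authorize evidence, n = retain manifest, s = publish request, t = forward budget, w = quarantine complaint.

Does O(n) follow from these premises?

Premise 3 states O(m) outright.
Premise 7 is O(¬k -> ¬m); contrapositively O(m -> k). Since O(m) holds, K gives O(k).
With premise 8, O(k -> ¬c), the K-axiom yields O(¬c).
Premise 2 is O(¬c -> n); since O(¬c), deontic closure gives O(n).
Premises 1, 4, 5, 6, 9, 10 do not contribute to this derivation.
So O(n) follows.

Yes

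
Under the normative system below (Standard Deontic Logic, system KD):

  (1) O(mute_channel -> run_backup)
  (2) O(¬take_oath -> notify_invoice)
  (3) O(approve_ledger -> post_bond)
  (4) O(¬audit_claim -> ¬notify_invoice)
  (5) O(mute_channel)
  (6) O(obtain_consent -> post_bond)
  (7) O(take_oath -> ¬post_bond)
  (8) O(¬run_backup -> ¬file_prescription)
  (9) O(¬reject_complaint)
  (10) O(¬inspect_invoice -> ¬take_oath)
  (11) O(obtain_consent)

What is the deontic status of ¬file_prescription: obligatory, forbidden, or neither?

Neither

Premise 8 is O(¬run_backup -> ¬file_prescription), but O(¬run_backup) is not derivable from the premises, so it does not yield O(¬file_prescription).
No premise or chain of K-axiom applications forces O(¬file_prescription), and none forces O(file_prescription). So ¬file_prescription is neither obligatory nor forbidden under these norms.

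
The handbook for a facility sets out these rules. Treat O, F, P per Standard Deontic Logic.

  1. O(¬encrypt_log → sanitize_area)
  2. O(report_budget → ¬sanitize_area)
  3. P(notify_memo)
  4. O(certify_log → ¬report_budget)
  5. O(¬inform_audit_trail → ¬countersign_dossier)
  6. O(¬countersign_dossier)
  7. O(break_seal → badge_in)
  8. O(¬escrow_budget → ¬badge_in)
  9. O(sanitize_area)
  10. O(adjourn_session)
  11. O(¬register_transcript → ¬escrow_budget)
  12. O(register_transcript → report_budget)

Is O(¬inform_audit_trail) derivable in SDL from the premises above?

Premise 5 is O(¬inform_audit_trail → ¬countersign_dossier); even if O(¬countersign_dossier) held, inferring O(¬inform_audit_trail) would be affirming the consequent — invalid.
No other premise forces O(¬inform_audit_trail). An ideal world satisfying every premise can still have ¬inform_audit_trail false, so O(¬inform_audit_trail) is not derivable.

No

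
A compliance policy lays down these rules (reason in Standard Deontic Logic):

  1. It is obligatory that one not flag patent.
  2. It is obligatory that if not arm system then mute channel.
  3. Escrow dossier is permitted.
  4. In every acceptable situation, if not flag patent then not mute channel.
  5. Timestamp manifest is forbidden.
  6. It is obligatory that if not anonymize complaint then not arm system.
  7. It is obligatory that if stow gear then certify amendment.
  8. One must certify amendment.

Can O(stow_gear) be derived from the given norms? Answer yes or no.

No

Premise 7 is O(stow_gear → certify_amendment); even if O(certify_amendment) held, inferring O(stow_gear) would be affirming the consequent — invalid.
No other premise forces O(stow_gear). An ideal world satisfying every premise can still have stow_gear false, so O(stow_gear) is not derivable.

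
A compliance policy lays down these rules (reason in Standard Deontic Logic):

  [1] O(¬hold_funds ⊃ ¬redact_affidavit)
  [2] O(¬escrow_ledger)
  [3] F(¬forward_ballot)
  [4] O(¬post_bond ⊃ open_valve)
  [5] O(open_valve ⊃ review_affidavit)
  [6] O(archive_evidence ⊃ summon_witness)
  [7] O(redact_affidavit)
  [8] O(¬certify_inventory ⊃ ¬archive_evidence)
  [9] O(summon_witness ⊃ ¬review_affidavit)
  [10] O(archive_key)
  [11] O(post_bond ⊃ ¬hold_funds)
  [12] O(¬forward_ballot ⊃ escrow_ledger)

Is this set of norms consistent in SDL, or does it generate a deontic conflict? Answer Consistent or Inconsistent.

Premise 12 is O(¬forward_ballot ⊃ escrow_ledger), but O(¬forward_ballot) is not derivable from the premises, so it does not yield O(escrow_ledger).
So O(escrow_ledger) is not derivable, and the apparent clash with O(¬escrow_ledger) does not arise.
A world satisfying every obligation exists (e.g. archive_evidence=false, archive_key=true, certify_inventory=false, escrow_ledger=false, forward_ballot=true, hold_funds=true, open_valve=true, post_bond=false, redact_affidavit=true, review_affidavit=true, summon_witness=false); no atom is both obligatory and forbidden, so the set is consistent.

Consistent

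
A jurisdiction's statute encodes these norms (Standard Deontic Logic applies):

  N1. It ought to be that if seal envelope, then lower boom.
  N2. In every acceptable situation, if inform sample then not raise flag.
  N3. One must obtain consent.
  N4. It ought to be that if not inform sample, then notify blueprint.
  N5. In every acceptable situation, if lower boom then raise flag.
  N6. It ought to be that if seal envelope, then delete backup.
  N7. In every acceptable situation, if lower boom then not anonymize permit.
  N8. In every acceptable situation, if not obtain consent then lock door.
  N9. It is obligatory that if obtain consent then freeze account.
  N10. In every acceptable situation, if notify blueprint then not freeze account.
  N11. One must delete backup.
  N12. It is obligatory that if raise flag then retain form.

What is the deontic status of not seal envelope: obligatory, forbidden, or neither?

Premise 3 gives O(obtain_consent).
Premise 9 is O(obtain_consent → freeze_account); since O(obtain_consent), deontic closure gives O(freeze_account).
Premise 10, O(notify_blueprint → ¬freeze_account), contraposes to O(freeze_account → ¬notify_blueprint); with O(freeze_account) we get O(¬notify_blueprint).
The contrapositive of premise 4 (O(¬inform_sample → notify_blueprint)) is O(¬notify_blueprint → inform_sample), and O(¬notify_blueprint) is already established, so O(inform_sample).
Premise 2 is O(inform_sample → ¬raise_flag); since O(inform_sample), deontic closure gives O(¬raise_flag).
Premise 5 is O(lower_boom → raise_flag); contrapositively O(¬raise_flag → ¬lower_boom). Since O(¬raise_flag) holds, K gives O(¬lower_boom).
Premise 1 is O(seal_envelope → lower_boom); contrapositively O(¬lower_boom → ¬seal_envelope). Since O(¬lower_boom) holds, K gives O(¬seal_envelope).
Premises 6, 7, 8, 11, 12 do not contribute to this derivation.
Hence ¬seal_envelope is obligatory.

Obligatory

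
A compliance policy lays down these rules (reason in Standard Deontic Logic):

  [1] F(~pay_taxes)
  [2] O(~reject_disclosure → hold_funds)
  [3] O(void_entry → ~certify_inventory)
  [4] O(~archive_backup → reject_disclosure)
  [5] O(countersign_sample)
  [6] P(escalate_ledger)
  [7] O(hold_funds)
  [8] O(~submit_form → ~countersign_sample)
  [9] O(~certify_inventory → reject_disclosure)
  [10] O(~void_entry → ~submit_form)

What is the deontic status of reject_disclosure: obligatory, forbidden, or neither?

From premise 5 we have O(countersign_sample).
The contrapositive of premise 8 (O(~submit_form → ~countersign_sample)) is O(countersign_sample → submit_form), and O(countersign_sample) is already established, so O(submit_form).
Premise 10 is O(~void_entry → ~submit_form); contrapositively O(submit_form → void_entry). Since O(submit_form) holds, K gives O(void_entry).
Premise 3 is O(void_entry → ~certify_inventory); since O(void_entry), deontic closure gives O(~certify_inventory).
From O(~certify_inventory) and premise 9, O(~certify_inventory → reject_disclosure), we obtain O(reject_disclosure).
Premises 1, 2, 4, 6, 7 do not contribute to this derivation.
Hence reject_disclosure is obligatory.

Obligatory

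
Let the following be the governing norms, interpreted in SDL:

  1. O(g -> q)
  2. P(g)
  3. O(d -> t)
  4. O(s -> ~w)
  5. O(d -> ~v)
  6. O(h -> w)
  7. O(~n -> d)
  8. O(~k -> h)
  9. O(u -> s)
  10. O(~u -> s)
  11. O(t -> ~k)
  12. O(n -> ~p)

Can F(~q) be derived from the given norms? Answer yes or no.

Premise 1 is O(g -> q), but O(g) is not derivable from the premises (the permission P(g) asserts only ~O(~g), not O(g)), so it does not yield O(q).
No other premise forces O(q). An ideal world satisfying every premise can still have ~q true, so F(~q) is not derivable.

No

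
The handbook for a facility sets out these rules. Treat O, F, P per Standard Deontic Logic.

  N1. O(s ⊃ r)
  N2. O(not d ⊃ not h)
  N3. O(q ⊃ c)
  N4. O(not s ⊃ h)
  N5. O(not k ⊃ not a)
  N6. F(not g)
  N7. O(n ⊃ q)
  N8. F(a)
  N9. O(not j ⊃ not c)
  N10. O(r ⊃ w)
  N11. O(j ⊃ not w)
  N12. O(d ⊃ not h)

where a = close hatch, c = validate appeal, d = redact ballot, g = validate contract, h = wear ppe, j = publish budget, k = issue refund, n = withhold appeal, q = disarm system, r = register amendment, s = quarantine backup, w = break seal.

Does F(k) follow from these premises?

Premise 5 is O(not k ⊃ not a); even if O(not a) held, inferring O(not k) would be affirming the consequent — invalid.
No other premise forces O(not k). An ideal world satisfying every premise can still have k true, so F(k) is not derivable.

No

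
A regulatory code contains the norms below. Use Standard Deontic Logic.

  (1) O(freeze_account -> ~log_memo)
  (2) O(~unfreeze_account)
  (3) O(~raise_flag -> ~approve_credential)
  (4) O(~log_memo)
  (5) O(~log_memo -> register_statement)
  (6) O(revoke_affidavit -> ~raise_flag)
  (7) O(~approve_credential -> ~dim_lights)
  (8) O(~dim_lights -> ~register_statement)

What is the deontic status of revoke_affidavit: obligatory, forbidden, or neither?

Premise 4 gives O(~log_memo).
Premise 5 is O(~log_memo -> register_statement); since O(~log_memo), deontic closure gives O(register_statement).
The contrapositive of premise 8 (O(~dim_lights -> ~register_statement)) is O(register_statement -> dim_lights), and O(register_statement) is already established, so O(dim_lights).
The contrapositive of premise 7 (O(~approve_credential -> ~dim_lights)) is O(dim_lights -> approve_credential), and O(dim_lights) is already established, so O(approve_credential).
The contrapositive of premise 3 (O(~raise_flag -> ~approve_credential)) is O(approve_credential -> raise_flag), and O(approve_credential) is already established, so O(raise_flag).
Premise 6, O(revoke_affidavit -> ~raise_flag), contraposes to O(raise_flag -> ~revoke_affidavit); with O(raise_flag) we get O(~revoke_affidavit).
Premises 1, 2 do not contribute to this derivation.
Thus O(~revoke_affidavit), which is F(revoke_affidavit): revoke_affidavit is forbidden.

Forbidden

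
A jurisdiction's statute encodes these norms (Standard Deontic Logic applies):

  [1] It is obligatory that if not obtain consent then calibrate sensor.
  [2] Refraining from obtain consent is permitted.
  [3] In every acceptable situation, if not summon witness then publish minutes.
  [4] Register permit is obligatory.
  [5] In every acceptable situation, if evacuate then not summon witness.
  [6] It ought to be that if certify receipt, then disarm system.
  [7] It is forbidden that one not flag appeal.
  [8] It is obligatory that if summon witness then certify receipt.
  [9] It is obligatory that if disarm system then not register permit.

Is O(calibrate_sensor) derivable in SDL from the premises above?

Premise 1 is O(¬obtain_consent → calibrate_sensor), but O(¬obtain_consent) is not derivable from the premises (the permission P(¬obtain_consent) asserts only ¬O(obtain_consent), not O(¬obtain_consent)), so it does not yield O(calibrate_sensor).
No other premise forces O(calibrate_sensor). An ideal world satisfying every premise can still have calibrate_sensor false, so O(calibrate_sensor) is not derivable.

No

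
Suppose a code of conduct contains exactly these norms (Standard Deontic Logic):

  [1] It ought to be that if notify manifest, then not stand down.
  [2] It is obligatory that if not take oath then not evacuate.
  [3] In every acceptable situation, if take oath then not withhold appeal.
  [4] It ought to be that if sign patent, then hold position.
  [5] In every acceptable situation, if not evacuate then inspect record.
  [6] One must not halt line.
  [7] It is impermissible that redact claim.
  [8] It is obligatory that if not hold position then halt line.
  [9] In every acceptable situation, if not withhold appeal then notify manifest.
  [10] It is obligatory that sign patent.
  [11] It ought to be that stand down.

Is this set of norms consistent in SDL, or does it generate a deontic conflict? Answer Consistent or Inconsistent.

Premise 8 is O(¬hold_position → halt_line), but O(¬hold_position) is not derivable from the premises, so it does not yield O(halt_line).
So O(halt_line) is not derivable, and the apparent clash with O(¬halt_line) does not arise.
A world satisfying every obligation exists (e.g. evacuate=false, halt_line=false, hold_position=true, inspect_record=true, notify_manifest=false, redact_claim=false, sign_patent=true, stand_down=true, take_oath=false, withhold_appeal=true); no atom is both obligatory and forbidden, so the set is consistent.

Consistent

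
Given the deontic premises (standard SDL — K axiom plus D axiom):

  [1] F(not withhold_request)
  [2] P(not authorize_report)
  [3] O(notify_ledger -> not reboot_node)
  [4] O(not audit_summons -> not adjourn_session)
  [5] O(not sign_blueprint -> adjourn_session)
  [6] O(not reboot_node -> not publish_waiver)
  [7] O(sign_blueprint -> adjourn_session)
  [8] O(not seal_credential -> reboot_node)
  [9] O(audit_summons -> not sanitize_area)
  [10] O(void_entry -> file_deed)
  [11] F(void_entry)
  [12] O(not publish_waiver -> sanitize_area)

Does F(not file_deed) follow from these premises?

No

Premise 10 is O(void_entry -> file_deed), but O(void_entry) is not derivable from the premises, so it does not yield O(file_deed).
No other premise forces O(file_deed). An ideal world satisfying every premise can still have not file_deed true, so F(not file_deed) is not derivable.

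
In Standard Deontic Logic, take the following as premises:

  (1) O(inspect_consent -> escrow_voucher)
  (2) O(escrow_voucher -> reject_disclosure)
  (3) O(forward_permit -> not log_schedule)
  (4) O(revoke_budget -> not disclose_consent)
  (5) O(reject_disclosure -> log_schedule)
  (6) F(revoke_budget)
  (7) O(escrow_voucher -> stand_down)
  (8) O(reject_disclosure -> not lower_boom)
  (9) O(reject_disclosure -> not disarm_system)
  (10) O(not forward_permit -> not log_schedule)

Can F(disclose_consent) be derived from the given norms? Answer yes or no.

No

Premise 4 is O(revoke_budget -> not disclose_consent), but O(revoke_budget) is not derivable from the premises, so it does not yield O(not disclose_consent).
No other premise forces O(not disclose_consent). An ideal world satisfying every premise can still have disclose_consent true, so F(disclose_consent) is not derivable.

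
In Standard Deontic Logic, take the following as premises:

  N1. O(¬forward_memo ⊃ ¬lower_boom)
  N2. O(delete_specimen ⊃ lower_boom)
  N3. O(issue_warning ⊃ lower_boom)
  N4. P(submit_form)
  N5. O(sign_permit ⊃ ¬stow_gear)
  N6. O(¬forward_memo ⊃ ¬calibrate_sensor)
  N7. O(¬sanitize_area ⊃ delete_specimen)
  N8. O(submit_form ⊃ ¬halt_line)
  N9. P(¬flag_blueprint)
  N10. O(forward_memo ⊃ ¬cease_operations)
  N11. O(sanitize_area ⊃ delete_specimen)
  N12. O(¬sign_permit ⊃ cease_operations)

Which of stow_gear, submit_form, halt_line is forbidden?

stow_gear

Premises 7 and 11 cover both cases: O(¬sanitize_area ⊃ delete_specimen) and O(sanitize_area ⊃ delete_specimen). Since ¬sanitize_area ∨ sanitize_area is a tautology, O(delete_specimen) follows.
With premise 2, O(delete_specimen ⊃ lower_boom), the K-axiom yields O(lower_boom).
Premise 1 is O(¬forward_memo ⊃ ¬lower_boom); contrapositively O(lower_boom ⊃ forward_memo). Since O(lower_boom) holds, K gives O(forward_memo).
Applying K to premise 10 (O(forward_memo ⊃ ¬cease_operations)) and O(forward_memo) yields O(¬cease_operations).
Premise 12, O(¬sign_permit ⊃ cease_operations), contraposes to O(¬cease_operations ⊃ sign_permit); with O(¬cease_operations) we get O(sign_permit).
From O(sign_permit) and premise 5, O(sign_permit ⊃ ¬stow_gear), we obtain O(¬stow_gear).
So O(¬stow_gear) holds, i.e. stow_gear is forbidden. None of the other listed options is forbidden under the premises.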